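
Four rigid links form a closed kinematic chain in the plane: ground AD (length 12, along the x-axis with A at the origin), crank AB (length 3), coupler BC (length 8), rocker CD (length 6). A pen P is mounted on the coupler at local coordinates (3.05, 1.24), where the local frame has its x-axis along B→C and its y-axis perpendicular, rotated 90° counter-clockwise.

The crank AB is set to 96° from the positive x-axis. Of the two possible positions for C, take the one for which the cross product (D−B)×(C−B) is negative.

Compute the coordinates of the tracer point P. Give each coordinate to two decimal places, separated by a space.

2.89 2.24

A=(0,0), D=(12.00,0)
B = A + 3.00·(cos96°, sin96°) = (-0.3136, 2.9836)
|BD| = 12.6699
circle(B,8.00) ∩ circle(D,6.00): a=7.4399, h=2.9407
  candidates: C₊=(7.6096,4.0895) cross=37.258; C₋=(6.2246,-1.6264) cross=-37.258
  mode - wants cross < 0 → take C=(6.2246,-1.6264) (cross=-37.258)
ex = (C−B)/|BC| = (0.8173,-0.5762); ey = (0.5762,0.8173)
P = B + 3.05·ex + 1.24·ey = (2.8937,2.2394)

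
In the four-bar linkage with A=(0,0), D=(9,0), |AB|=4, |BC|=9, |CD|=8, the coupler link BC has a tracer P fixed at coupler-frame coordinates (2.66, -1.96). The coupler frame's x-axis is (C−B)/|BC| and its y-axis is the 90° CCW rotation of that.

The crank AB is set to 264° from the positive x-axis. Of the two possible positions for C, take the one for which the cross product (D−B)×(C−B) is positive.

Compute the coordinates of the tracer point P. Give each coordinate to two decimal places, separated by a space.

A=(0,0), D=(9.00,0)
B = A + 4.00·(cos264°, sin264°) = (-0.4181, -3.9781)
|BD| = 10.2238
circle(B,9.00) ∩ circle(D,8.00): a=5.9433, h=6.7585
  candidates: C₊=(2.4271,4.5603) cross=69.098; C₋=(7.6866,-7.8914) cross=-69.098
  mode + wants cross > 0 → take C=(2.4271,4.5603) (cross=69.098)
ex = (C−B)/|BC| = (0.3161,0.9487); ey = (-0.9487,0.3161)
P = B + 2.66·ex + -1.96·ey = (2.2823,-2.0741)

2.28 -2.07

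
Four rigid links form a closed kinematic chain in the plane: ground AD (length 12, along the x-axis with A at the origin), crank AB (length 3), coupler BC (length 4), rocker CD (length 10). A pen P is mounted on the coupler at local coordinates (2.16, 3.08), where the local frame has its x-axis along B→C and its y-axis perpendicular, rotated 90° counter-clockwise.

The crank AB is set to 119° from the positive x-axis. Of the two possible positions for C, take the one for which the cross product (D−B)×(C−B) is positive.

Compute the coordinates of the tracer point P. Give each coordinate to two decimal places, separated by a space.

A=(0,0), D=(12.00,0)
B = A + 3.00·(cos119°, sin119°) = (-1.4544, 2.6239)
|BD| = 13.7079
circle(B,4.00) ∩ circle(D,10.00): a=3.7900, h=1.2790
  candidates: C₊=(2.5103,3.1537) cross=17.532; C₋=(2.0207,0.6431) cross=-17.532
  mode + wants cross > 0 → take C=(2.5103,3.1537) (cross=17.532)
ex = (C−B)/|BC| = (0.9912,0.1325); ey = (-0.1325,0.9912)
P = B + 2.16·ex + 3.08·ey = (0.2785,5.9628)

0.28 5.96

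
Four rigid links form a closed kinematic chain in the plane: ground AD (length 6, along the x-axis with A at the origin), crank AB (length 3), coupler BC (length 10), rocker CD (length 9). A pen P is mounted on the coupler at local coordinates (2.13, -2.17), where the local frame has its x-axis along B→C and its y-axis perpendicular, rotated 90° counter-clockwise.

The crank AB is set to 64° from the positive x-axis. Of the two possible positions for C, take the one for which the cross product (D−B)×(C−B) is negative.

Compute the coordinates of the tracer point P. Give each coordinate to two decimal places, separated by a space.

-0.98 0.70

A=(0,0), D=(6.00,0)
B = A + 3.00·(cos64°, sin64°) = (1.3151, 2.6964)
|BD| = 5.4054
circle(B,10.00) ∩ circle(D,9.00): a=4.4602, h=8.9502
  candidates: C₊=(9.6454,8.2287) cross=48.380; C₋=(0.7161,-7.2857) cross=-48.380
  mode - wants cross < 0 → take C=(0.7161,-7.2857) (cross=-48.380)
ex = (C−B)/|BC| = (-0.0599,-0.9982); ey = (0.9982,-0.0599)
P = B + 2.13·ex + -2.17·ey = (-0.9786,0.7002)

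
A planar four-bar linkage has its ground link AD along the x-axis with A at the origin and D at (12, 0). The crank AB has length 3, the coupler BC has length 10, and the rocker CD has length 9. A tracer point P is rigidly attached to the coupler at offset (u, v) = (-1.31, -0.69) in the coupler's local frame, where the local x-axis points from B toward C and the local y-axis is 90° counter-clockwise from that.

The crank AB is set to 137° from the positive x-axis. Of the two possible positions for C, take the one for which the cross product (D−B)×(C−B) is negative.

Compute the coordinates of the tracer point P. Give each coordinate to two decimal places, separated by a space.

A=(0,0), D=(12.00,0)
B = A + 3.00·(cos137°, sin137°) = (-2.1941, 2.0460)
|BD| = 14.3408
circle(B,10.00) ∩ circle(D,9.00): a=7.8328, h=6.2167
  candidates: C₊=(6.4456,7.0815) cross=89.152; C₋=(4.6717,-5.2246) cross=-89.152
  mode - wants cross < 0 → take C=(4.6717,-5.2246) (cross=-89.152)
ex = (C−B)/|BC| = (0.6866,-0.7271); ey = (0.7271,0.6866)
P = B + -1.31·ex + -0.69·ey = (-3.5951,2.5247)

-3.60 2.52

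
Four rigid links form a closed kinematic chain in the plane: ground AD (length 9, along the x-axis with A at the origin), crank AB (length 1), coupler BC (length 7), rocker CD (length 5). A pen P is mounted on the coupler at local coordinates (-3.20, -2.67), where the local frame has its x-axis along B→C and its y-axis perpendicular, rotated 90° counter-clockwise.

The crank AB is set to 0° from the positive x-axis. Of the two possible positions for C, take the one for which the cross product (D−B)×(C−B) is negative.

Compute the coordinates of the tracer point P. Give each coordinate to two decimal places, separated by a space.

-3.17 -0.12

A=(0,0), D=(9.00,0)
B = A + 1.00·(cos0°, sin0°) = (1.0000, 0.0000)
|BD| = 8.0000
circle(B,7.00) ∩ circle(D,5.00): a=5.5000, h=4.3301
  candidates: C₊=(6.5000,4.3301) cross=34.641; C₋=(6.5000,-4.3301) cross=-34.641
  mode - wants cross < 0 → take C=(6.5000,-4.3301) (cross=-34.641)
ex = (C−B)/|BC| = (0.7857,-0.6186); ey = (0.6186,0.7857)
P = B + -3.20·ex + -2.67·ey = (-3.1659,-0.1184)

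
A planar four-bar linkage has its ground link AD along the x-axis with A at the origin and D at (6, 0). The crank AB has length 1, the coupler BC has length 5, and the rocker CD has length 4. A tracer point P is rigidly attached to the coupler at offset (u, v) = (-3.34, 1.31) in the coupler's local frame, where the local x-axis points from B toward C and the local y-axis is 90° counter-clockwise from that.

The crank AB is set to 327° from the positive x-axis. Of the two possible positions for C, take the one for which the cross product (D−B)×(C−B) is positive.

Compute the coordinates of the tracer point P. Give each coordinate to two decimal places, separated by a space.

A=(0,0), D=(6.00,0)
B = A + 1.00·(cos327°, sin327°) = (0.8387, -0.5446)
|BD| = 5.1900
circle(B,5.00) ∩ circle(D,4.00): a=3.4620, h=3.6075
  candidates: C₊=(3.9030,3.4063) cross=18.723; C₋=(4.6602,-3.7689) cross=-18.723
  mode + wants cross > 0 → take C=(3.9030,3.4063) (cross=18.723)
ex = (C−B)/|BC| = (0.6129,0.7902); ey = (-0.7902,0.6129)
P = B + -3.34·ex + 1.31·ey = (-2.2435,-2.3810)

-2.24 -2.38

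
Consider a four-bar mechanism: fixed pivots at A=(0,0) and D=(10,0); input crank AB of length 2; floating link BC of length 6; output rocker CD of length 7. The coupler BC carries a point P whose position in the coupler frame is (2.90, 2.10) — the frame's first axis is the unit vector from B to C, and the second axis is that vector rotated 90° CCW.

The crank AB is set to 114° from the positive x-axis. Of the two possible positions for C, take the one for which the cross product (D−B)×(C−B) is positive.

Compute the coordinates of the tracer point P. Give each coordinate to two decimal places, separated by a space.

0.88 4.98

A=(0,0), D=(10.00,0)
B = A + 2.00·(cos114°, sin114°) = (-0.8135, 1.8271)
|BD| = 10.9667
circle(B,6.00) ∩ circle(D,7.00): a=4.8907, h=3.4758
  candidates: C₊=(4.5879,4.4395) cross=38.118; C₋=(3.4298,-2.4150) cross=-38.118
  mode + wants cross > 0 → take C=(4.5879,4.4395) (cross=38.118)
ex = (C−B)/|BC| = (0.9002,0.4354); ey = (-0.4354,0.9002)
P = B + 2.90·ex + 2.10·ey = (0.8828,4.9803)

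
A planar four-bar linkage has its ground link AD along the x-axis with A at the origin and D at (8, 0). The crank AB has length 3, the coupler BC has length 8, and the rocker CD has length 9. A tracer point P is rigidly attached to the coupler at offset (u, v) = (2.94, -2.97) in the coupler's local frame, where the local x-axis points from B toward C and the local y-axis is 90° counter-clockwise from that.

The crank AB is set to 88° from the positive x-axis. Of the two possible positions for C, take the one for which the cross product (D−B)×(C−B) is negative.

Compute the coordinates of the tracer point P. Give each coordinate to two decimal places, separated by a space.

-2.71 -0.09

A=(0,0), D=(8.00,0)
B = A + 3.00·(cos88°, sin88°) = (0.1047, 2.9982)
|BD| = 8.4454
circle(B,8.00) ∩ circle(D,9.00): a=3.2162, h=7.3250
  candidates: C₊=(5.7119,8.7043) cross=61.863; C₋=(0.5110,-4.9915) cross=-61.863
  mode - wants cross < 0 → take C=(0.5110,-4.9915) (cross=-61.863)
ex = (C−B)/|BC| = (0.0508,-0.9987); ey = (0.9987,0.0508)
P = B + 2.94·ex + -2.97·ey = (-2.7121,-0.0889)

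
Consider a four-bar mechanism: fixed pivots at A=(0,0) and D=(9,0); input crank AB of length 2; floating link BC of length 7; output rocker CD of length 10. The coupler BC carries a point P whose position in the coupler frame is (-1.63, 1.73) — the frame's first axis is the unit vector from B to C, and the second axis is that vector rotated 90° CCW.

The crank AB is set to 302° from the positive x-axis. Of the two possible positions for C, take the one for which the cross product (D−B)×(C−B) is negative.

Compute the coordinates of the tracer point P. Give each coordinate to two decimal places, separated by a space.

2.14 0.42

A=(0,0), D=(9.00,0)
B = A + 2.00·(cos302°, sin302°) = (1.0598, -1.6961)
|BD| = 8.1193
circle(B,7.00) ∩ circle(D,10.00): a=0.9190, h=6.9394
  candidates: C₊=(0.5089,5.2822) cross=56.343; C₋=(3.4082,-8.2904) cross=-56.343
  mode - wants cross < 0 → take C=(3.4082,-8.2904) (cross=-56.343)
ex = (C−B)/|BC| = (0.3355,-0.9420); ey = (0.9420,0.3355)
P = B + -1.63·ex + 1.73·ey = (2.1428,0.4198)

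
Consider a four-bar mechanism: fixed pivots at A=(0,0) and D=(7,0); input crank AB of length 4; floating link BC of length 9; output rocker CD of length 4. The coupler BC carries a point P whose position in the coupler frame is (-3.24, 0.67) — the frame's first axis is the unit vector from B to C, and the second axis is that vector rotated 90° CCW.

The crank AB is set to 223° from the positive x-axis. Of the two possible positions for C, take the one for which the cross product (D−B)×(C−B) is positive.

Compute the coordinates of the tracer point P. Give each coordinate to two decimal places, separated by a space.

-5.89 -4.20

A=(0,0), D=(7.00,0)
B = A + 4.00·(cos223°, sin223°) = (-2.9254, -2.7280)
|BD| = 10.2935
circle(B,9.00) ∩ circle(D,4.00): a=8.3041, h=3.4702
  candidates: C₊=(4.1621,2.8189) cross=35.720; C₋=(6.0014,-3.8733) cross=-35.720
  mode + wants cross > 0 → take C=(4.1621,2.8189) (cross=35.720)
ex = (C−B)/|BC| = (0.7875,0.6163); ey = (-0.6163,0.7875)
P = B + -3.24·ex + 0.67·ey = (-5.8898,-4.1972)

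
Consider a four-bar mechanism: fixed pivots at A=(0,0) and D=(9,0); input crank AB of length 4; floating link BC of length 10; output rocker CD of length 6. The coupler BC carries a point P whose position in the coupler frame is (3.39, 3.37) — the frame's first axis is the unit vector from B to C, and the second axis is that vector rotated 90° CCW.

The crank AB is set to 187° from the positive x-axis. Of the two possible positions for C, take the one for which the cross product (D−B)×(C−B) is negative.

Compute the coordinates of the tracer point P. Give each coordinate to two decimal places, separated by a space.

0.51 1.19

A=(0,0), D=(9.00,0)
B = A + 4.00·(cos187°, sin187°) = (-3.9702, -0.4875)
|BD| = 12.9793
circle(B,10.00) ∩ circle(D,6.00): a=8.9551, h=4.4504
  candidates: C₊=(4.8115,4.2961) cross=57.763; C₋=(5.1458,-4.5984) cross=-57.763
  mode - wants cross < 0 → take C=(5.1458,-4.5984) (cross=-57.763)
ex = (C−B)/|BC| = (0.9116,-0.4111); ey = (0.4111,0.9116)
P = B + 3.39·ex + 3.37·ey = (0.5055,1.1910)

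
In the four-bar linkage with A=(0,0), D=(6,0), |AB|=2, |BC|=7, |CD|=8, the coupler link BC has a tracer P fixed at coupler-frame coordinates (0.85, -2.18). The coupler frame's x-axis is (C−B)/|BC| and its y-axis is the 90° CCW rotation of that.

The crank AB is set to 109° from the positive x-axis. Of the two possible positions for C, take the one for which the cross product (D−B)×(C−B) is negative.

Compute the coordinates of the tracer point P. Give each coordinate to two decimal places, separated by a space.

-2.77 0.89

A=(0,0), D=(6.00,0)
B = A + 2.00·(cos109°, sin109°) = (-0.6511, 1.8910)
|BD| = 6.9147
circle(B,7.00) ∩ circle(D,8.00): a=2.3727, h=6.5856
  candidates: C₊=(3.4322,7.5767) cross=45.538; C₋=(-0.1699,-5.0924) cross=-45.538
  mode - wants cross < 0 → take C=(-0.1699,-5.0924) (cross=-45.538)
ex = (C−B)/|BC| = (0.0688,-0.9976); ey = (0.9976,0.0688)
P = B + 0.85·ex + -2.18·ey = (-2.7675,0.8932)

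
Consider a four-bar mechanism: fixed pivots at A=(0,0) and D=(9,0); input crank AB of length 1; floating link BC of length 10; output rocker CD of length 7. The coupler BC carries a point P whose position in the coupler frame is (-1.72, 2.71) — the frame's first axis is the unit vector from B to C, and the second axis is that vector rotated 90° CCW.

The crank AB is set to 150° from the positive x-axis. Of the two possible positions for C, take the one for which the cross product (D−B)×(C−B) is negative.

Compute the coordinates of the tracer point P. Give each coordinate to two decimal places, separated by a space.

-0.21 3.64

A=(0,0), D=(9.00,0)
B = A + 1.00·(cos150°, sin150°) = (-0.8660, 0.5000)
|BD| = 9.8787
circle(B,10.00) ∩ circle(D,7.00): a=7.5207, h=6.5909
  candidates: C₊=(6.9786,6.7018) cross=65.109; C₋=(6.3114,-6.4631) cross=-65.109
  mode - wants cross < 0 → take C=(6.3114,-6.4631) (cross=-65.109)
ex = (C−B)/|BC| = (0.7177,-0.6963); ey = (0.6963,0.7177)
P = B + -1.72·ex + 2.71·ey = (-0.2135,3.6427)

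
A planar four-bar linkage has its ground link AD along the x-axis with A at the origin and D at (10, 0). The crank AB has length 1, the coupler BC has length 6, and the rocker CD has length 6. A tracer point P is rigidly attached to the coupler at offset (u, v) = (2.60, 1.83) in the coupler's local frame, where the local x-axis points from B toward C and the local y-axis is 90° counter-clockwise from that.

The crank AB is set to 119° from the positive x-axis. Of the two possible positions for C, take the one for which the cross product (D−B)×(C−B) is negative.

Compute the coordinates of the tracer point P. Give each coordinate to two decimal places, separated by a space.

2.69 0.96

A=(0,0), D=(10.00,0)
B = A + 1.00·(cos119°, sin119°) = (-0.4848, 0.8746)
|BD| = 10.5212
circle(B,6.00) ∩ circle(D,6.00): a=5.2606, h=2.8855
  candidates: C₊=(4.9975,3.3128) cross=30.359; C₋=(4.5177,-2.4382) cross=-30.359
  mode - wants cross < 0 → take C=(4.5177,-2.4382) (cross=-30.359)
ex = (C−B)/|BC| = (0.8338,-0.5521); ey = (0.5521,0.8338)
P = B + 2.60·ex + 1.83·ey = (2.6934,0.9648)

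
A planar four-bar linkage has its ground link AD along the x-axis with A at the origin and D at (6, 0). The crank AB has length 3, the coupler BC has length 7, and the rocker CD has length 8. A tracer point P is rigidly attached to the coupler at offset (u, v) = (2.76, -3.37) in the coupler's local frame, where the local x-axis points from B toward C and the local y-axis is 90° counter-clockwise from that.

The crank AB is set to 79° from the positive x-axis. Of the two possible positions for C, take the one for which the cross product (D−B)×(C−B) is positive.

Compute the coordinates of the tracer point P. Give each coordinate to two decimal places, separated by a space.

A=(0,0), D=(6.00,0)
B = A + 3.00·(cos79°, sin79°) = (0.5724, 2.9449)
|BD| = 6.1750
circle(B,7.00) ∩ circle(D,8.00): a=1.8729, h=6.7448
  candidates: C₊=(5.4353,7.9800) cross=41.649; C₋=(-0.9979,-3.8767) cross=-41.649
  mode + wants cross > 0 → take C=(5.4353,7.9800) (cross=41.649)
ex = (C−B)/|BC| = (0.6947,0.7193); ey = (-0.7193,0.6947)
P = B + 2.76·ex + -3.37·ey = (4.9138,2.5891)

4.91 2.59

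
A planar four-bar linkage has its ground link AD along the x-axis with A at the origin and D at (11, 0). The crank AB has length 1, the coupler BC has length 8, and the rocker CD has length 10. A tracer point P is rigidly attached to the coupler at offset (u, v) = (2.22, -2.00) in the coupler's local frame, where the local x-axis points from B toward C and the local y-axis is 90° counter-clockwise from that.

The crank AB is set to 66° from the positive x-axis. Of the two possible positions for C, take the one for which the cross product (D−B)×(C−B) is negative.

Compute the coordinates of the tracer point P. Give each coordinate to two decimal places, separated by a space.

-0.62 -1.89

A=(0,0), D=(11.00,0)
B = A + 1.00·(cos66°, sin66°) = (0.4067, 0.9135)
|BD| = 10.6326
circle(B,8.00) ∩ circle(D,10.00): a=3.6234, h=7.1324
  candidates: C₊=(4.6295,7.7083) cross=75.836; C₋=(3.4039,-6.5038) cross=-75.836
  mode - wants cross < 0 → take C=(3.4039,-6.5038) (cross=-75.836)
ex = (C−B)/|BC| = (0.3746,-0.9272); ey = (0.9272,0.3746)
P = B + 2.22·ex + -2.00·ey = (-0.6159,-1.8941)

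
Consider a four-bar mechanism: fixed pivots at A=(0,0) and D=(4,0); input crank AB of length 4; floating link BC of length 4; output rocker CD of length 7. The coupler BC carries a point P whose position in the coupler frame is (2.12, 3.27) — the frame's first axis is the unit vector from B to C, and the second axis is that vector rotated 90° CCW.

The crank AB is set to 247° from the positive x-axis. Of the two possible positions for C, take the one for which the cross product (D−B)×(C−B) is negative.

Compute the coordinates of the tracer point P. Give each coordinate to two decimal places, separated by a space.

A=(0,0), D=(4.00,0)
B = A + 4.00·(cos247°, sin247°) = (-1.5629, -3.6820)
|BD| = 6.6711
circle(B,4.00) ∩ circle(D,7.00): a=0.8622, h=3.9060
  candidates: C₊=(-2.9998,0.0510) cross=26.057; C₋=(1.3119,-6.4633) cross=-26.057
  mode - wants cross < 0 → take C=(1.3119,-6.4633) (cross=-26.057)
ex = (C−B)/|BC| = (0.7187,-0.6953); ey = (0.6953,0.7187)
P = B + 2.12·ex + 3.27·ey = (2.2344,-2.8059)

2.23 -2.81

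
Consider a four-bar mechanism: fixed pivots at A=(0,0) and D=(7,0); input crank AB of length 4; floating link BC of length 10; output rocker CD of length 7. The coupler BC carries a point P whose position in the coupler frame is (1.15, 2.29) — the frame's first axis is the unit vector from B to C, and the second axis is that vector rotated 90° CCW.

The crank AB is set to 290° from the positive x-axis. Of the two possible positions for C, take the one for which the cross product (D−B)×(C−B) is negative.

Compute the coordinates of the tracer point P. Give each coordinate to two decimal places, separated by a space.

2.92 -1.72

A=(0,0), D=(7.00,0)
B = A + 4.00·(cos290°, sin290°) = (1.3681, -3.7588)
|BD| = 6.7710
circle(B,10.00) ∩ circle(D,7.00): a=7.1516, h=6.9896
  candidates: C₊=(3.4364,6.0250) cross=47.327; C₋=(11.1966,-5.6025) cross=-47.327
  mode - wants cross < 0 → take C=(11.1966,-5.6025) (cross=-47.327)
ex = (C−B)/|BC| = (0.9829,-0.1844); ey = (0.1844,0.9829)
P = B + 1.15·ex + 2.29·ey = (2.9206,-1.7201)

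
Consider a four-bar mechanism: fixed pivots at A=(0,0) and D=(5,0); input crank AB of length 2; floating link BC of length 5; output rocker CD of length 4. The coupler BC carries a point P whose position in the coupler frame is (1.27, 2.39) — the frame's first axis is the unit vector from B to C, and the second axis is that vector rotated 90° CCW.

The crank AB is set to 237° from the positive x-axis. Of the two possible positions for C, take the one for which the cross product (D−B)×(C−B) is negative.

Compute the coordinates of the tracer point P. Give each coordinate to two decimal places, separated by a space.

A=(0,0), D=(5.00,0)
B = A + 2.00·(cos237°, sin237°) = (-1.0893, -1.6773)
|BD| = 6.3161
circle(B,5.00) ∩ circle(D,4.00): a=3.8705, h=3.1653
  candidates: C₊=(1.8016,2.4022) cross=19.992; C₋=(3.4828,-3.7011) cross=-19.992
  mode - wants cross < 0 → take C=(3.4828,-3.7011) (cross=-19.992)
ex = (C−B)/|BC| = (0.9144,-0.4048); ey = (0.4048,0.9144)
P = B + 1.27·ex + 2.39·ey = (1.0394,-0.0059)

1.04 -0.01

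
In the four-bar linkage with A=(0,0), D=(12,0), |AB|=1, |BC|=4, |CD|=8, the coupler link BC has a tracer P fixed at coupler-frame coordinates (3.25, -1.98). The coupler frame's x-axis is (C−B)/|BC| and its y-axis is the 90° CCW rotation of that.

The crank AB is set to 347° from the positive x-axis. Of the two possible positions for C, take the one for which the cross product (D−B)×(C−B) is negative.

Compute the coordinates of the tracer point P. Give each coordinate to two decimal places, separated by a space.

A=(0,0), D=(12.00,0)
B = A + 1.00·(cos347°, sin347°) = (0.9744, -0.2250)
|BD| = 11.0279
circle(B,4.00) ∩ circle(D,8.00): a=3.3377, h=2.2045
  candidates: C₊=(4.2664,2.0472) cross=24.311; C₋=(4.3563,-2.3609) cross=-24.311
  mode - wants cross < 0 → take C=(4.3563,-2.3609) (cross=-24.311)
ex = (C−B)/|BC| = (0.8455,-0.5340); ey = (0.5340,0.8455)
P = B + 3.25·ex + -1.98·ey = (2.6649,-3.6345)

2.66 -3.63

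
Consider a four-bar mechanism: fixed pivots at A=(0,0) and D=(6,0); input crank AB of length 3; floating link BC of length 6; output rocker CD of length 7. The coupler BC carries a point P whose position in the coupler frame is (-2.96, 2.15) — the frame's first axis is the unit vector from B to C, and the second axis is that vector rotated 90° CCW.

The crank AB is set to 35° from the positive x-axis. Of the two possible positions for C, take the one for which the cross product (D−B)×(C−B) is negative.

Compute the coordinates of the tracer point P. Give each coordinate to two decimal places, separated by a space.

5.59 3.61

A=(0,0), D=(6.00,0)
B = A + 3.00·(cos35°, sin35°) = (2.4575, 1.7207)
|BD| = 3.9383
circle(B,6.00) ∩ circle(D,7.00): a=0.3187, h=5.9915
  candidates: C₊=(5.3620,6.9709) cross=23.597; C₋=(0.1264,-3.8079) cross=-23.597
  mode - wants cross < 0 → take C=(0.1264,-3.8079) (cross=-23.597)
ex = (C−B)/|BC| = (-0.3885,-0.9214); ey = (0.9214,-0.3885)
P = B + -2.96·ex + 2.15·ey = (5.5886,3.6129)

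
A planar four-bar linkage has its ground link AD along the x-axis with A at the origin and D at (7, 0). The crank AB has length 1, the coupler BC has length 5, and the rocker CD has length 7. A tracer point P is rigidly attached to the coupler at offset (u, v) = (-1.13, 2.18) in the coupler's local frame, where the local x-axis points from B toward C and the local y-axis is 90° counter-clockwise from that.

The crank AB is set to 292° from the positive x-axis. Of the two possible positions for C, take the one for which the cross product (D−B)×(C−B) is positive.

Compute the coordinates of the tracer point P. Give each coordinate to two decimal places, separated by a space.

-1.97 -1.66

A=(0,0), D=(7.00,0)
B = A + 1.00·(cos292°, sin292°) = (0.3746, -0.9272)
|BD| = 6.6900
circle(B,5.00) ∩ circle(D,7.00): a=1.5512, h=4.7533
  candidates: C₊=(1.2521,3.9952) cross=31.799; C₋=(2.5697,-5.4196) cross=-31.799
  mode + wants cross > 0 → take C=(1.2521,3.9952) (cross=31.799)
ex = (C−B)/|BC| = (0.1755,0.9845); ey = (-0.9845,0.1755)
P = B + -1.13·ex + 2.18·ey = (-1.9699,-1.6571)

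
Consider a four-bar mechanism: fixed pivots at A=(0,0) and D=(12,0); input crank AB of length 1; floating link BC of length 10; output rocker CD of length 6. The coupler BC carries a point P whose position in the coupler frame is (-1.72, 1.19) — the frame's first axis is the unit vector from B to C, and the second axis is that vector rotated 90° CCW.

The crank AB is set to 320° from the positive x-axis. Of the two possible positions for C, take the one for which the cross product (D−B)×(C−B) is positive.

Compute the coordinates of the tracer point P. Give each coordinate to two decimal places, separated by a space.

-1.33 -0.67

A=(0,0), D=(12.00,0)
B = A + 1.00·(cos320°, sin320°) = (0.7660, -0.6428)
|BD| = 11.2523
circle(B,10.00) ∩ circle(D,6.00): a=8.4700, h=5.3159
  candidates: C₊=(8.9186,5.1483) cross=59.816; C₋=(9.5259,-5.4662) cross=-59.816
  mode + wants cross > 0 → take C=(8.9186,5.1483) (cross=59.816)
ex = (C−B)/|BC| = (0.8153,0.5791); ey = (-0.5791,0.8153)
P = B + -1.72·ex + 1.19·ey = (-1.3253,-0.6687)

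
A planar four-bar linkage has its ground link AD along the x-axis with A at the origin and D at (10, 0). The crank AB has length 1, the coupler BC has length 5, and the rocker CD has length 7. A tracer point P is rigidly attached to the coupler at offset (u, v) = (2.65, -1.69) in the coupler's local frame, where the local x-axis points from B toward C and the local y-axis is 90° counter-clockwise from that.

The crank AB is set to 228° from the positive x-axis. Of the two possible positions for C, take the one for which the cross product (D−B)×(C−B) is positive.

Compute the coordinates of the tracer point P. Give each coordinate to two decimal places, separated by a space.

2.47 -0.54

A=(0,0), D=(10.00,0)
B = A + 1.00·(cos228°, sin228°) = (-0.6691, -0.7431)
|BD| = 10.6950
circle(B,5.00) ∩ circle(D,7.00): a=4.2255, h=2.6731
  candidates: C₊=(3.3604,2.2171) cross=28.589; C₋=(3.7319,-3.1162) cross=-28.589
  mode + wants cross > 0 → take C=(3.3604,2.2171) (cross=28.589)
ex = (C−B)/|BC| = (0.8059,0.5920); ey = (-0.5920,0.8059)
P = B + 2.65·ex + -1.69·ey = (2.4671,-0.5362)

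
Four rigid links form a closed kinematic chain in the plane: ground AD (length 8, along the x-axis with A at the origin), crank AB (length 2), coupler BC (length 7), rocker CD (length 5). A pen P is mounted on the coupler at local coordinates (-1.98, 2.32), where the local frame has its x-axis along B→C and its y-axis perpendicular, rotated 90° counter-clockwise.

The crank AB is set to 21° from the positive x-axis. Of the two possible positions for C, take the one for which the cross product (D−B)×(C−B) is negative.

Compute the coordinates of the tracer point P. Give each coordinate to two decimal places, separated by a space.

A=(0,0), D=(8.00,0)
B = A + 2.00·(cos21°, sin21°) = (1.8672, 0.7167)
|BD| = 6.1746
circle(B,7.00) ∩ circle(D,5.00): a=5.0307, h=4.8674
  candidates: C₊=(7.4289,4.9673) cross=30.054; C₋=(6.2989,-4.7017) cross=-30.054
  mode - wants cross < 0 → take C=(6.2989,-4.7017) (cross=-30.054)
ex = (C−B)/|BC| = (0.6331,-0.7741); ey = (0.7741,0.6331)
P = B + -1.98·ex + 2.32·ey = (2.4094,3.7182)

2.41 3.72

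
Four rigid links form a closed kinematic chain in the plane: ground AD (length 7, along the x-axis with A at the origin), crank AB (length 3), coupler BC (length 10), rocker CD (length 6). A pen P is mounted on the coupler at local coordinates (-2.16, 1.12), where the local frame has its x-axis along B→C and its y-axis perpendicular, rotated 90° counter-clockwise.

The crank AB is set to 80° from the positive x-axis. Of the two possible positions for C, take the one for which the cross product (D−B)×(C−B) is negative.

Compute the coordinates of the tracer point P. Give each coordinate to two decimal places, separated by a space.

A=(0,0), D=(7.00,0)
B = A + 3.00·(cos80°, sin80°) = (0.5209, 2.9544)
|BD| = 7.1209
circle(B,10.00) ∩ circle(D,6.00): a=8.0543, h=5.9270
  candidates: C₊=(10.3083,5.0055) cross=42.205; C₋=(5.3902,-5.7800) cross=-42.205
  mode - wants cross < 0 → take C=(5.3902,-5.7800) (cross=-42.205)
ex = (C−B)/|BC| = (0.4869,-0.8734); ey = (0.8734,0.4869)
P = B + -2.16·ex + 1.12·ey = (0.4474,5.3864)

0.45 5.39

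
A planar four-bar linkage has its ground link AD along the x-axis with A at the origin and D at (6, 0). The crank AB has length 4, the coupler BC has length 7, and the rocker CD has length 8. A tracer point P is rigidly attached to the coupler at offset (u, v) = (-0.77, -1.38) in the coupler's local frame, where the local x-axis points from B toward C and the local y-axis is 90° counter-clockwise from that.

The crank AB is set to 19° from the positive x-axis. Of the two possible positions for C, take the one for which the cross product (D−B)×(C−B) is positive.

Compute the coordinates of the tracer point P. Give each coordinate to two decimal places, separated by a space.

4.88 0.16

A=(0,0), D=(6.00,0)
B = A + 4.00·(cos19°, sin19°) = (3.7821, 1.3023)
|BD| = 2.5720
circle(B,7.00) ∩ circle(D,8.00): a=-1.6300, h=6.8076
  candidates: C₊=(5.8233,7.9980) cross=17.509; C₋=(-1.0704,-3.7428) cross=-17.509
  mode + wants cross > 0 → take C=(5.8233,7.9980) (cross=17.509)
ex = (C−B)/|BC| = (0.2916,0.9565); ey = (-0.9565,0.2916)
P = B + -0.77·ex + -1.38·ey = (4.8776,0.1633)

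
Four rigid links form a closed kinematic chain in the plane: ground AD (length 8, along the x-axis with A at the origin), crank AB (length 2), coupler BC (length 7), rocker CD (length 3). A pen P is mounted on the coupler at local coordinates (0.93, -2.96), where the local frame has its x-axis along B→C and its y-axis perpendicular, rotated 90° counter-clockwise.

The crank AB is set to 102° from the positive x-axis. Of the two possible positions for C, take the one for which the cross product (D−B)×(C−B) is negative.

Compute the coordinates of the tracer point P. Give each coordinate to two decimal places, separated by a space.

-1.18 -1.05

A=(0,0), D=(8.00,0)
B = A + 2.00·(cos102°, sin102°) = (-0.4158, 1.9563)
|BD| = 8.6402
circle(B,7.00) ∩ circle(D,3.00): a=6.6349, h=2.2313
  candidates: C₊=(6.5519,2.6274) cross=19.279; C₋=(5.5415,-1.7193) cross=-19.279
  mode - wants cross < 0 → take C=(5.5415,-1.7193) (cross=-19.279)
ex = (C−B)/|BC| = (0.8511,-0.5251); ey = (0.5251,0.8511)
P = B + 0.93·ex + -2.96·ey = (-1.1786,-1.0511)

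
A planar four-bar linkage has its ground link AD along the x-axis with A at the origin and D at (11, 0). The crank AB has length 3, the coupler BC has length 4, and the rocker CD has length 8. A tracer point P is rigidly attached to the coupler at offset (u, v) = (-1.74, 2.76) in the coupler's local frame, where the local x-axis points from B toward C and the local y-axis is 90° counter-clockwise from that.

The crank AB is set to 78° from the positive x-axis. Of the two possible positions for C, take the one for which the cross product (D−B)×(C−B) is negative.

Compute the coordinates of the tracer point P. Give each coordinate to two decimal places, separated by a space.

A=(0,0), D=(11.00,0)
B = A + 3.00·(cos78°, sin78°) = (0.6237, 2.9344)
|BD| = 10.7832
circle(B,4.00) ∩ circle(D,8.00): a=3.1659, h=2.4448
  candidates: C₊=(4.3355,4.4254) cross=26.362; C₋=(3.0049,-0.2796) cross=-26.362
  mode - wants cross < 0 → take C=(3.0049,-0.2796) (cross=-26.362)
ex = (C−B)/|BC| = (0.5953,-0.8035); ey = (0.8035,0.5953)
P = B + -1.74·ex + 2.76·ey = (1.8056,5.9755)

1.81 5.98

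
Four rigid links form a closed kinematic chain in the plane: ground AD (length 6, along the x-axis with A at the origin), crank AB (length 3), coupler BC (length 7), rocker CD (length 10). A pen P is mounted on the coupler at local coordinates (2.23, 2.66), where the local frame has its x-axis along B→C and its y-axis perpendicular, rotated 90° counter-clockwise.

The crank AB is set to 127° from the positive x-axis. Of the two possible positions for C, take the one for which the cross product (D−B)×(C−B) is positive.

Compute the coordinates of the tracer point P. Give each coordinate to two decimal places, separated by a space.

A=(0,0), D=(6.00,0)
B = A + 3.00·(cos127°, sin127°) = (-1.8054, 2.3959)
|BD| = 8.1649
circle(B,7.00) ∩ circle(D,10.00): a=0.9593, h=6.9340
  candidates: C₊=(1.1463,8.7431) cross=56.615; C₋=(-2.9231,-4.5143) cross=-56.615
  mode + wants cross > 0 → take C=(1.1463,8.7431) (cross=56.615)
ex = (C−B)/|BC| = (0.4217,0.9067); ey = (-0.9067,0.4217)
P = B + 2.23·ex + 2.66·ey = (-3.2770,5.5396)

-3.28 5.54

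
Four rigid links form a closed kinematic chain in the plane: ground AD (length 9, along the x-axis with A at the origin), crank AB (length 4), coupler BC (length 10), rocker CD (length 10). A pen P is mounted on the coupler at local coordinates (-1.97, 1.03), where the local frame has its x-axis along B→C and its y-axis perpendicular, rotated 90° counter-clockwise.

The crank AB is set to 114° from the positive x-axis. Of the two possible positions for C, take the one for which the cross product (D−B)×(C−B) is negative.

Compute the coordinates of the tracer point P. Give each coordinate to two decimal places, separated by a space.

-1.15 5.83

A=(0,0), D=(9.00,0)
B = A + 4.00·(cos114°, sin114°) = (-1.6269, 3.6542)
|BD| = 11.2377
circle(B,10.00) ∩ circle(D,10.00): a=5.6188, h=8.2722
  candidates: C₊=(6.3764,9.6497) cross=92.960; C₋=(0.9966,-5.9955) cross=-92.960
  mode - wants cross < 0 → take C=(0.9966,-5.9955) (cross=-92.960)
ex = (C−B)/|BC| = (0.2624,-0.9650); ey = (0.9650,0.2624)
P = B + -1.97·ex + 1.03·ey = (-1.1499,5.8254)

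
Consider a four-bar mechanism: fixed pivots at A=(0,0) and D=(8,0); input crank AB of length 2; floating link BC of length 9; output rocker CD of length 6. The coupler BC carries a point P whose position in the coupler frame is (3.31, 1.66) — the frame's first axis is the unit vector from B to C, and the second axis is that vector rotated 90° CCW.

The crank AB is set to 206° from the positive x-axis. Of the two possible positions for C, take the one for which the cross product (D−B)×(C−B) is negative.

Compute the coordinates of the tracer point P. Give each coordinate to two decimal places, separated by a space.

1.89 -1.20

A=(0,0), D=(8.00,0)
B = A + 2.00·(cos206°, sin206°) = (-1.7976, -0.8767)
|BD| = 9.8367
circle(B,9.00) ∩ circle(D,6.00): a=7.2057, h=5.3924
  candidates: C₊=(4.8988,5.1364) cross=53.043; C₋=(5.8601,-5.6054) cross=-53.043
  mode - wants cross < 0 → take C=(5.8601,-5.6054) (cross=-53.043)
ex = (C−B)/|BC| = (0.8509,-0.5254); ey = (0.5254,0.8509)
P = B + 3.31·ex + 1.66·ey = (1.8909,-1.2034)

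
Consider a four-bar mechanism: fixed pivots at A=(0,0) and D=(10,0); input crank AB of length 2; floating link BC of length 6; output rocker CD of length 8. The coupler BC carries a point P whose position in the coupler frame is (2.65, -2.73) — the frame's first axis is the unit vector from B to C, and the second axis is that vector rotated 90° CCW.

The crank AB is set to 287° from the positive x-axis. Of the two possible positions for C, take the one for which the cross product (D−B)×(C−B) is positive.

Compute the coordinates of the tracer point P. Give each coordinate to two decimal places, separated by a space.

4.12 -0.50

A=(0,0), D=(10.00,0)
B = A + 2.00·(cos287°, sin287°) = (0.5847, -1.9126)
|BD| = 9.6076
circle(B,6.00) ∩ circle(D,8.00): a=3.3466, h=4.9800
  candidates: C₊=(2.8730,3.6339) cross=47.846; C₋=(4.8557,-6.1267) cross=-47.846
  mode + wants cross > 0 → take C=(2.8730,3.6339) (cross=47.846)
ex = (C−B)/|BC| = (0.3814,0.9244); ey = (-0.9244,0.3814)
P = B + 2.65·ex + -2.73·ey = (4.1190,-0.5040)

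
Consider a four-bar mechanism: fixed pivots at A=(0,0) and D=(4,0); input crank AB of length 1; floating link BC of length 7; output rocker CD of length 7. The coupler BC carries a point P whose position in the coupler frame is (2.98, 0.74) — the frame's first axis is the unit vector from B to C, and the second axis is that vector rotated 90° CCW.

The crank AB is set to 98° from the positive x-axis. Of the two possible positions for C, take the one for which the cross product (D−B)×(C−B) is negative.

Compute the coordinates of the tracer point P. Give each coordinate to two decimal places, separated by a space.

A=(0,0), D=(4.00,0)
B = A + 1.00·(cos98°, sin98°) = (-0.1392, 0.9903)
|BD| = 4.2560
circle(B,7.00) ∩ circle(D,7.00): a=2.1280, h=6.6687
  candidates: C₊=(3.4821,6.9808) cross=28.382; C₋=(0.3788,-5.9905) cross=-28.382
  mode - wants cross < 0 → take C=(0.3788,-5.9905) (cross=-28.382)
ex = (C−B)/|BC| = (0.0740,-0.9973); ey = (0.9973,0.0740)
P = B + 2.98·ex + 0.74·ey = (0.8193,-1.9268)

0.82 -1.93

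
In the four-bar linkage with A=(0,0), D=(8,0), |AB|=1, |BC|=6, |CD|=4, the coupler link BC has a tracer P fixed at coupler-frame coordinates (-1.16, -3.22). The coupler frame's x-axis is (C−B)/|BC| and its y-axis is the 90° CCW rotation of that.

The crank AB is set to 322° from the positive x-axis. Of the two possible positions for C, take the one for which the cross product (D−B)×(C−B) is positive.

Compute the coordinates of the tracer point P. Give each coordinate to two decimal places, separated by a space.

1.88 -3.86

A=(0,0), D=(8.00,0)
B = A + 1.00·(cos322°, sin322°) = (0.7880, -0.6157)
|BD| = 7.2382
circle(B,6.00) ∩ circle(D,4.00): a=5.0007, h=3.3156
  candidates: C₊=(5.4885,3.1133) cross=23.999; C₋=(6.0526,-3.4939) cross=-23.999
  mode + wants cross > 0 → take C=(5.4885,3.1133) (cross=23.999)
ex = (C−B)/|BC| = (0.7834,0.6215); ey = (-0.6215,0.7834)
P = B + -1.16·ex + -3.22·ey = (1.8804,-3.8592)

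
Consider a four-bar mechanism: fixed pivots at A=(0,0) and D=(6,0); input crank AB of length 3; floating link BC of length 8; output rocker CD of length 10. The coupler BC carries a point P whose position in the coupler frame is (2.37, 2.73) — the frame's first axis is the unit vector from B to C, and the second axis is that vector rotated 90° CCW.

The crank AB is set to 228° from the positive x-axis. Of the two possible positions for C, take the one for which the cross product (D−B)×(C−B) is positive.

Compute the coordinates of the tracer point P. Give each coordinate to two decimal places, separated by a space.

A=(0,0), D=(6.00,0)
B = A + 3.00·(cos228°, sin228°) = (-2.0074, -2.2294)
|BD| = 8.3120
circle(B,8.00) ∩ circle(D,10.00): a=1.9904, h=7.7484
  candidates: C₊=(-2.1682,5.7689) cross=64.405; C₋=(1.9884,-9.1601) cross=-64.405
  mode + wants cross > 0 → take C=(-2.1682,5.7689) (cross=64.405)
ex = (C−B)/|BC| = (-0.0201,0.9998); ey = (-0.9998,-0.0201)
P = B + 2.37·ex + 2.73·ey = (-4.7845,0.0852)

-4.78 0.09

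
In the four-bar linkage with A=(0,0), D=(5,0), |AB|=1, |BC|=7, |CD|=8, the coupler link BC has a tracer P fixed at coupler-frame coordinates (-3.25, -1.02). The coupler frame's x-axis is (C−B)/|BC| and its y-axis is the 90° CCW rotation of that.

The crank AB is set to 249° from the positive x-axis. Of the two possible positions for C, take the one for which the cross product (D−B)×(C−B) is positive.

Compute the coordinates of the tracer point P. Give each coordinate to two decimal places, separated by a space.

A=(0,0), D=(5.00,0)
B = A + 1.00·(cos249°, sin249°) = (-0.3584, -0.9336)
|BD| = 5.4391
circle(B,7.00) ∩ circle(D,8.00): a=1.3406, h=6.8704
  candidates: C₊=(-0.2169,6.0650) cross=37.369; C₋=(2.1416,-7.4719) cross=-37.369
  mode + wants cross > 0 → take C=(-0.2169,6.0650) (cross=37.369)
ex = (C−B)/|BC| = (0.0202,0.9998); ey = (-0.9998,0.0202)
P = B + -3.25·ex + -1.02·ey = (0.5957,-4.2035)

0.60 -4.20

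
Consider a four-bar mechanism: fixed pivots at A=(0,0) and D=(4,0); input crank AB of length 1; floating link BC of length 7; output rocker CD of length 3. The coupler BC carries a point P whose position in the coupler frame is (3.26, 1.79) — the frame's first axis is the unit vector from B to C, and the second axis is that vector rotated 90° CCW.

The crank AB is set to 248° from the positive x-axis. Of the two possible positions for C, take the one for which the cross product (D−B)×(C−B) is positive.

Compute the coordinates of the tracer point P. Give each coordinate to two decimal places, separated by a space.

1.63 2.20

A=(0,0), D=(4.00,0)
B = A + 1.00·(cos248°, sin248°) = (-0.3746, -0.9272)
|BD| = 4.4718
circle(B,7.00) ∩ circle(D,3.00): a=6.7084, h=1.9994
  candidates: C₊=(5.7734,2.4197) cross=8.941; C₋=(6.6026,-1.4922) cross=-8.941
  mode + wants cross > 0 → take C=(5.7734,2.4197) (cross=8.941)
ex = (C−B)/|BC| = (0.8783,0.4781); ey = (-0.4781,0.8783)
P = B + 3.26·ex + 1.79·ey = (1.6328,2.2036)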